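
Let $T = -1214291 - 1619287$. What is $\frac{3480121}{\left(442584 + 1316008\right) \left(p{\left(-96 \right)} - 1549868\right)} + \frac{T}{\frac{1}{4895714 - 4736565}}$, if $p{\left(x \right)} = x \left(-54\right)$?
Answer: $- \frac{1225021828415102137761337}{2716468924928} \approx -4.5096 \cdot 10^{11}$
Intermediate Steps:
$p{\left(x \right)} = - 54 x$
$T = -2833578$
$\frac{3480121}{\left(442584 + 1316008\right) \left(p{\left(-96 \right)} - 1549868\right)} + \frac{T}{\frac{1}{4895714 - 4736565}} = \frac{3480121}{\left(442584 + 1316008\right) \left(\left(-54\right) \left(-96\right) - 1549868\right)} - \frac{2833578}{\frac{1}{4895714 - 4736565}} = \frac{3480121}{1758592 \left(5184 - 1549868\right)} - \frac{2833578}{\frac{1}{159149}} = \frac{3480121}{1758592 \left(-1544684\right)} - 2833578 \frac{1}{\frac{1}{159149}} = \frac{3480121}{-2716468924928} - 450961105122 = 3480121 \left(- \frac{1}{2716468924928}\right) - 450961105122 = - \frac{3480121}{2716468924928} - 450961105122 = - \frac{1225021828415102137761337}{2716468924928}$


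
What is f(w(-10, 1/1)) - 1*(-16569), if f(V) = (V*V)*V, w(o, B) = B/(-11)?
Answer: 22053338/1331 ≈ 16569.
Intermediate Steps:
w(o, B) = -B/11 (w(o, B) = B*(-1/11) = -B/11)
f(V) = V**3 (f(V) = V**2*V = V**3)
f(w(-10, 1/1)) - 1*(-16569) = (-1/11/1)**3 - 1*(-16569) = (-1/11*1)**3 + 16569 = (-1/11)**3 + 16569 = -1/1331 + 16569 = 22053338/1331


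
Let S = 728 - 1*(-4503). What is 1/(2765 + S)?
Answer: 1/7996 ≈ 0.00012506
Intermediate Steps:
S = 5231 (S = 728 + 4503 = 5231)
1/(2765 + S) = 1/(2765 + 5231) = 1/7996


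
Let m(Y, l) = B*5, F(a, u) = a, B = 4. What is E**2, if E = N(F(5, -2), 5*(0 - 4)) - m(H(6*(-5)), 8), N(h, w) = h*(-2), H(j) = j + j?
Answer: 900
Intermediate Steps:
H(j) = 2*j
m(Y, l) = 20 (m(Y, l) = 4*5 = 20)
N(h, w) = -2*h
E = -30 (E = -2*5 - 1*20 = -10 - 20 = -30)
E**2 = (-30)**2 = 900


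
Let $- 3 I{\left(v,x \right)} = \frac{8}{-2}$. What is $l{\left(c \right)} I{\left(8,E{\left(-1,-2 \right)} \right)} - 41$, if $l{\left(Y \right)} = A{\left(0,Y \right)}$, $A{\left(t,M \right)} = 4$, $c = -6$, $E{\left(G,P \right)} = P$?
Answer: $- \frac{107}{3} \approx -35.667$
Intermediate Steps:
$l{\left(Y \right)} = 4$
$I{\left(v,x \right)} = \frac{4}{3}$ ($I{\left(v,x \right)} = - \frac{8 \frac{1}{-2}}{3} = - \frac{8 \left(- \frac{1}{2}\right)}{3} = \left(- \frac{1}{3}\right) \left(-4\right) = \frac{4}{3}$)
$l{\left(c \right)} I{\left(8,E{\left(-1,-2 \right)} \right)} - 41 = 4 \cdot \frac{4}{3} - 41 = \frac{16}{3} - 41 = - \frac{107}{3}$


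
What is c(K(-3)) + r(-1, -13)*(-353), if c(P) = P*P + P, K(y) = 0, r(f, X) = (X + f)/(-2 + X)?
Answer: -4942/15 ≈ -329.47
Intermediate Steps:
r(f, X) = (X + f)/(-2 + X)
c(P) = P + P**2 (c(P) = P**2 + P = P + P**2)
c(K(-3)) + r(-1, -13)*(-353) = 0*(1 + 0) + ((-13 - 1)/(-2 - 13))*(-353) = 0*1 + (-14/(-15))*(-353) = 0 - 1/15*(-14)*(-353) = 0 + (14/15)*(-353) = 0 - 4942/15 = -4942/15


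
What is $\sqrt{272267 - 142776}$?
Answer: $\sqrt{129491} \approx 359.85$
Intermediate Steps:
$\sqrt{272267 - 142776} = \sqrt{129491}$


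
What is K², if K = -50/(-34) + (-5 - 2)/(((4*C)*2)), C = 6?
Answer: 1168561/665856 ≈ 1.7550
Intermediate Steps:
K = 1081/816 (K = -50/(-34) + (-5 - 2)/(((4*6)*2)) = -50*(-1/34) - 7/(24*2) = 25/17 - 7/48 = 1081/816 ≈ 1.3248)
K² = (1081/816)² = 1168561/665856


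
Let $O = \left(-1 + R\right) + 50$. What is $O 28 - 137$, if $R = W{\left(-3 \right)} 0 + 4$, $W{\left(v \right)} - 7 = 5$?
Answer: $1347$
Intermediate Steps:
$W{\left(v \right)} = 12$ ($W{\left(v \right)} = 7 + 5 = 12$)
$R = 4$ ($R = 12 \cdot 0 + 4 = 0 + 4 = 4$)
$O = 53$ ($O = \left(-1 + 4\right) + 50 = 3 + 50 = 53$)
$O 28 - 137 = 53 \cdot 28 - 137 = 1484 - 137 = 1347$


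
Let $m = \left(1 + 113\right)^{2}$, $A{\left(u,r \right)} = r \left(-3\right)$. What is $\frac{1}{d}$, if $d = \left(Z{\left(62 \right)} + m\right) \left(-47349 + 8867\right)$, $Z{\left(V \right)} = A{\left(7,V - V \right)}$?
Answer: $- \frac{1}{500112072} \approx -1.9996 \cdot 10^{-9}$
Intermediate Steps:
$A{\left(u,r \right)} = - 3 r$
$Z{\left(V \right)} = 0$ ($Z{\left(V \right)} = - 3 \left(V - V\right) = \left(-3\right) 0 = 0$)
$m = 12996$ ($m = 114^{2} = 12996$)
$d = -500112072$ ($d = \left(0 + 12996\right) \left(-47349 + 8867\right) = 12996 \left(-38482\right) = -500112072$)
$\frac{1}{d} = \frac{1}{-500112072} = - \frac{1}{500112072}$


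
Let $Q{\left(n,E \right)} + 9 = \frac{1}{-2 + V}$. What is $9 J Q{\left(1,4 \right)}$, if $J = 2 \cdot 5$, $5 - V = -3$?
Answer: $-795$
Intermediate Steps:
$V = 8$ ($V = 5 - -3 = 5 + 3 = 8$)
$J = 10$
$Q{\left(n,E \right)} = - \frac{53}{6}$ ($Q{\left(n,E \right)} = -9 + \frac{1}{-2 + 8} = -9 + \frac{1}{6} = - \frac{53}{6}$)
$9 J Q{\left(1,4 \right)} = 9 \cdot 10 \left(- \frac{53}{6}\right) = 90 \left(- \frac{53}{6}\right) = -795$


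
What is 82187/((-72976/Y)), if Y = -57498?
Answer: 2362794063/36488 ≈ 64755.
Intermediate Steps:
82187/((-72976/Y)) = 82187/((-72976/(-57498))) = 82187/((-72976*(-1/57498))) = 82187/(36488/28749) = 82187*(28749/36488) = 2362794063/36488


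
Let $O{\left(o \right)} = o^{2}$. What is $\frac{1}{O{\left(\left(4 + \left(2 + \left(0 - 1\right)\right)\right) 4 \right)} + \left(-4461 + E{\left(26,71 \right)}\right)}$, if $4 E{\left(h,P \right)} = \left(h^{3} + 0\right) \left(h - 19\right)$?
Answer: $\frac{1}{26697} \approx 3.7457 \cdot 10^{-5}$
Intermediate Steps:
$E{\left(h,P \right)} = \frac{h^{3} \left(-19 + h\right)}{4}$ ($E{\left(h,P \right)} = \frac{\left(h^{3} + 0\right) \left(h - 19\right)}{4} = \frac{h^{3} \left(-19 + h\right)}{4}$)
$\frac{1}{O{\left(\left(4 + \left(2 + \left(0 - 1\right)\right)\right) 4 \right)} + \left(-4461 + E{\left(26,71 \right)}\right)} = \frac{1}{\left(\left(4 + \left(2 + \left(0 - 1\right)\right)\right) 4\right)^{2} - \left(4461 - \frac{26^{3} \left(-19 + 26\right)}{4}\right)} = \frac{1}{\left(\left(4 + \left(2 - 1\right)\right) 4\right)^{2} - \left(4461 - 30758\right)} = \frac{1}{\left(\left(4 + 1\right) 4\right)^{2} + \left(-4461 + 30758\right)} = \frac{1}{\left(5 \cdot 4\right)^{2} + 26297} = \frac{1}{20^{2} + 26297} = \frac{1}{400 + 26297} = \frac{1}{26697}$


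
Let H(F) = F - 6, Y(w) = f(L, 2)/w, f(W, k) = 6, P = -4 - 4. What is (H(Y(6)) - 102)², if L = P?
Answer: 11449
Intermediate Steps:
P = -8
L = -8
Y(w) = 6/w
H(F) = -6 + F
(H(Y(6)) - 102)² = ((-6 + 6/6) - 102)² = ((-6 + 6*(⅙)) - 102)² = ((-6 + 1) - 102)² = (-5 - 102)² = (-107)² = 11449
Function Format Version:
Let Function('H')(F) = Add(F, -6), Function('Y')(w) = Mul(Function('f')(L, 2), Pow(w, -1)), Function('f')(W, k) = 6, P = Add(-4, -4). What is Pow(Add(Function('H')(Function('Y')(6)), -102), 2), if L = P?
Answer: 11449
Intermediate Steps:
P = -8
L = -8
Function('Y')(w) = Mul(6, Pow(w, -1))
Function('H')(F) = Add(-6, F)
Pow(Add(Function('H')(Function('Y')(6)), -102), 2) = Pow(Add(Add(-6, Mul(6, Pow(6, -1))), -102), 2) = Pow(Add(Add(-6, Mul(6, Rational(1, 6))), -102), 2) = Pow(Add(Add(-6, 1), -102), 2) = Pow(Add(-5, -102), 2) = Pow(-107, 2) = 11449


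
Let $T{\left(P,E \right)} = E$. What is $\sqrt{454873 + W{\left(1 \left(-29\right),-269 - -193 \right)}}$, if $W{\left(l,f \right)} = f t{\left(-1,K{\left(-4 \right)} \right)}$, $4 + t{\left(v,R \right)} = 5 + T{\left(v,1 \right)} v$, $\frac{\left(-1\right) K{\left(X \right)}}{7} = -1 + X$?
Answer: $\sqrt{454873} \approx 674.44$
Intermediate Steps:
$K{\left(X \right)} = 7 - 7 X$ ($K{\left(X \right)} = - 7 \left(-1 + X\right) = 7 - 7 X$)
$t{\left(v,R \right)} = 1 + v$ ($t{\left(v,R \right)} = -4 + \left(5 + 1 v\right) = -4 + \left(5 + v\right) = 1 + v$)
$W{\left(l,f \right)} = 0$ ($W{\left(l,f \right)} = f \left(1 - 1\right) = f 0 = 0$)
$\sqrt{454873 + W{\left(1 \left(-29\right),-269 - -193 \right)}} = \sqrt{454873 + 0} = \sqrt{454873}$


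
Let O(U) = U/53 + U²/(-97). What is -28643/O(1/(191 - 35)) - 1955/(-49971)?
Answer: -179074333719780283/753512709 ≈ -2.3765e+8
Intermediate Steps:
O(U) = -U²/97 + U/53 (O(U) = U*(1/53) + U²*(-1/97) = U/53 - U²/97 = -U²/97 + U/53)
-28643/O(1/(191 - 35)) - 1955/(-49971) = -28643*5141*(191 - 35)/(97 - 53/(191 - 35)) - 1955/(-49971) = -28643*801996/(97 - 53/156) - 1955*(-1/49971) = -28643*801996/(97 - 53*1/156) + 1955/49971 = -28643*801996/(97 - 53/156) + 1955/49971 = -28643/((1/5141)*(1/156)*(15079/156)) + 1955/49971 = -28643/15079/125111376 + 1955/49971 = -28643*125111376/15079 + 1955/49971 = -3583565142768/15079 + 1955/49971 = -179074333719780283/753512709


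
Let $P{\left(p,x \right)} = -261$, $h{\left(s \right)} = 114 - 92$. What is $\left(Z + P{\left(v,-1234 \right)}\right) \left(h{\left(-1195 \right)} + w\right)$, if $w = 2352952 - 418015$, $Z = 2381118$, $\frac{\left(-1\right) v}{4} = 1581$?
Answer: $4606860679863$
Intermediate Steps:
$v = -6324$ ($v = \left(-4\right) 1581 = -6324$)
$h{\left(s \right)} = 22$ ($h{\left(s \right)} = 114 - 92 = 22$)
$w = 1934937$ ($w = 2352952 - 418015 = 1934937$)
$\left(Z + P{\left(v,-1234 \right)}\right) \left(h{\left(-1195 \right)} + w\right) = \left(2381118 - 261\right) \left(22 + 1934937\right) = 2380857 \cdot 1934959 = 4606860679863$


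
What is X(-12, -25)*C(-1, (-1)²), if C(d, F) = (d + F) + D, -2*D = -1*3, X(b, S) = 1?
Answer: 3/2 ≈ 1.5000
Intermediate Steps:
D = 3/2 (D = -(-1)*3/2 = -½*(-3) = 3/2 ≈ 1.5000)
C(d, F) = 3/2 + F + d (C(d, F) = (d + F) + 3/2 = (F + d) + 3/2 = 3/2 + F + d)
X(-12, -25)*C(-1, (-1)²) = 1*(3/2 + (-1)² - 1) = 1*(3/2 + 1 - 1) = 1*(3/2) = 3/2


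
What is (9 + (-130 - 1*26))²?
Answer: 21609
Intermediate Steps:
(9 + (-130 - 1*26))² = (9 + (-130 - 26))² = (9 - 156)² = (-147)² = 21609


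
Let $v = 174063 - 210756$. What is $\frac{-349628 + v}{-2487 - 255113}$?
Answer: $\frac{386321}{257600} \approx 1.4997$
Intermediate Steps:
$v = -36693$
$\frac{-349628 + v}{-2487 - 255113} = \frac{-349628 - 36693}{-2487 - 255113} = - \frac{386321}{-257600} = \left(-386321\right) \left(- \frac{1}{257600}\right) = \frac{386321}{257600}$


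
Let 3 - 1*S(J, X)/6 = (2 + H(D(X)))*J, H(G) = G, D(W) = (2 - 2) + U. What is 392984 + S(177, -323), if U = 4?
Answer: 386630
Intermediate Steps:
D(W) = 4 (D(W) = (2 - 2) + 4 = 0 + 4 = 4)
S(J, X) = 18 - 36*J (S(J, X) = 18 - 6*(2 + 4)*J = 18 - 36*J)
392984 + S(177, -323) = 392984 + (18 - 36*177) = 392984 + (18 - 6372) = 392984 - 6354 = 386630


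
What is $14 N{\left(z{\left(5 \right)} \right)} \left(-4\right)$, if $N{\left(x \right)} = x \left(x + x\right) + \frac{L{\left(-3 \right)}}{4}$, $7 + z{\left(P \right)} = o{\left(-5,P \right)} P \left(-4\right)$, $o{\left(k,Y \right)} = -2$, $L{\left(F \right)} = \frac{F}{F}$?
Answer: $-121982$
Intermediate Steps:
$L{\left(F \right)} = 1$
$z{\left(P \right)} = -7 + 8 P$ ($z{\left(P \right)} = -7 + - 2 P \left(-4\right) = -7 + 8 P$)
$N{\left(x \right)} = \frac{1}{4} + 2 x^{2}$ ($N{\left(x \right)} = x \left(x + x\right) + 1 \cdot \frac{1}{4} = x 2 x + 1 \cdot \frac{1}{4} = 2 x^{2} + \frac{1}{4} = \frac{1}{4} + 2 x^{2}$)
$14 N{\left(z{\left(5 \right)} \right)} \left(-4\right) = 14 \left(\frac{1}{4} + 2 \left(-7 + 8 \cdot 5\right)^{2}\right) \left(-4\right) = 14 \left(\frac{1}{4} + 2 \left(-7 + 40\right)^{2}\right) \left(-4\right) = 14 \left(\frac{1}{4} + 2 \cdot 33^{2}\right) \left(-4\right) = 14 \left(\frac{1}{4} + 2 \cdot 1089\right) \left(-4\right) = 14 \left(\frac{1}{4} + 2178\right) \left(-4\right) = 14 \cdot \frac{8713}{4} \left(-4\right) = \frac{60991}{2} \left(-4\right) = -121982$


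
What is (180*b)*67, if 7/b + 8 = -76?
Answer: -1005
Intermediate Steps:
b = -1/12 (b = 7/(-8 - 76) = 7/(-84) = 7*(-1/84) = -1/12 ≈ -0.083333)
(180*b)*67 = (180*(-1/12))*67 = -15*67 = -1005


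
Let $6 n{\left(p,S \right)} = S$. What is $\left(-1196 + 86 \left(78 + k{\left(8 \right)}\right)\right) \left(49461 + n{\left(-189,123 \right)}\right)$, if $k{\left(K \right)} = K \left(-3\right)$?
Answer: $170612212$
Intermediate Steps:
$k{\left(K \right)} = - 3 K$
$n{\left(p,S \right)} = \frac{S}{6}$
$\left(-1196 + 86 \left(78 + k{\left(8 \right)}\right)\right) \left(49461 + n{\left(-189,123 \right)}\right) = \left(-1196 + 86 \left(78 - 24\right)\right) \left(49461 + \frac{1}{6} \cdot 123\right) = \left(-1196 + 86 \left(78 - 24\right)\right) \left(49461 + \frac{41}{2}\right) = \left(-1196 + 86 \cdot 54\right) \frac{98963}{2} = \left(-1196 + 4644\right) \frac{98963}{2} = 3448 \cdot \frac{98963}{2} = 170612212$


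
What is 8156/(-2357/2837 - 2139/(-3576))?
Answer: -27581177824/786763 ≈ -35057.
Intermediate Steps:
8156/(-2357/2837 - 2139/(-3576)) = 8156/(-2357*1/2837 - 2139*(-1/3576)) = 8156/(-2357/2837 + 713/1192) = 8156/(-786763/3381704) = 8156*(-3381704/786763) = -27581177824/786763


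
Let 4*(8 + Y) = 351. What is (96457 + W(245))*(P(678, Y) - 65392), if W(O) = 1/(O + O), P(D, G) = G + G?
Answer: -1233257751583/196 ≈ -6.2921e+9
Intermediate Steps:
Y = 319/4 (Y = -8 + (1/4)*351 = -8 + 351/4 = 319/4 ≈ 79.750)
P(D, G) = 2*G
W(O) = 1/(2*O)
(96457 + W(245))*(P(678, Y) - 65392) = (96457 + (1/2)/245)*(2*(319/4) - 65392) = (96457 + (1/2)*(1/245))*(319/2 - 65392) = (96457 + 1/490)*(-130465/2) = (47263931/490)*(-130465/2) = -1233257751583/196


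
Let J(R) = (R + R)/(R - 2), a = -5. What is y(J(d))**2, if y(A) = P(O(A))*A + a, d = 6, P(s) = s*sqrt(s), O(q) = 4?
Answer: 361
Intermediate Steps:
P(s) = s**(3/2)
J(R) = 2*R/(-2 + R) (J(R) = (2*R)/(-2 + R) = 2*R/(-2 + R))
y(A) = -5 + 8*A (y(A) = 4**(3/2)*A - 5 = 8*A - 5 = -5 + 8*A)
y(J(d))**2 = (-5 + 8*(2*6/(-2 + 6)))**2 = (-5 + 8*(2*6/4))**2 = (-5 + 8*(2*6*(1/4)))**2 = (-5 + 8*3)**2 = (-5 + 24)**2 = 19**2 = 361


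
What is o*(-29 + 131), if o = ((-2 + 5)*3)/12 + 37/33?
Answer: 4199/22 ≈ 190.86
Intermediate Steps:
o = 247/132 (o = (3*3)*(1/12) + 37*(1/33) = 9*(1/12) + 37/33 = ¾ + 37/33 = 247/132 ≈ 1.8712)
o*(-29 + 131) = 247*(-29 + 131)/132 = (247/132)*102 = 4199/22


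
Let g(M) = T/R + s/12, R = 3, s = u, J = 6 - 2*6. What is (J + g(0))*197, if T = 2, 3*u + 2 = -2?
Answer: -9653/9 ≈ -1072.6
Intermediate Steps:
u = -4/3 (u = -⅔ + (⅓)*(-2) = -⅔ - ⅔ = -4/3 ≈ -1.3333)
J = -6 (J = 6 - 12 = -6)
s = -4/3 ≈ -1.3333
g(M) = 5/9 (g(M) = 2/3 - 4/3/12 = 2*(⅓) - 4/3*1/12 = ⅔ - ⅑ = 5/9)
(J + g(0))*197 = (-6 + 5/9)*197 = -49/9*197 = -9653/9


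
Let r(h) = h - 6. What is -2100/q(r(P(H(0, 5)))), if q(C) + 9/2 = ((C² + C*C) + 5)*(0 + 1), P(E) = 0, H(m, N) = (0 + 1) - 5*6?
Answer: -840/29 ≈ -28.966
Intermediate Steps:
H(m, N) = -29 (H(m, N) = 1 - 30 = -29)
r(h) = -6 + h
q(C) = ½ + 2*C² (q(C) = -9/2 + ((C² + C*C) + 5)*(0 + 1) = -9/2 + ((C² + C²) + 5)*1 = -9/2 + (2*C² + 5)*1 = -9/2 + (5 + 2*C²)*1 = -9/2 + (5 + 2*C²) = ½ + 2*C²)
-2100/q(r(P(H(0, 5)))) = -2100/(½ + 2*(-6 + 0)²) = -2100/(½ + 2*(-6)²) = -2100/(½ + 2*36) = -2100/(½ + 72) = -2100/145/2 = -2100*2/145 = -840/29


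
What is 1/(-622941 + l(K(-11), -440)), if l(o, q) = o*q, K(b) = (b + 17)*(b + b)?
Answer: -1/564861 ≈ -1.7703e-6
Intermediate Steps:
K(b) = 2*b*(17 + b) (K(b) = (17 + b)*(2*b) = 2*b*(17 + b))
1/(-622941 + l(K(-11), -440)) = 1/(-622941 + (2*(-11)*(17 - 11))*(-440)) = 1/(-622941 + (2*(-11)*6)*(-440)) = 1/(-622941 - 132*(-440)) = 1/(-622941 + 58080) = 1/(-564861) = -1/564861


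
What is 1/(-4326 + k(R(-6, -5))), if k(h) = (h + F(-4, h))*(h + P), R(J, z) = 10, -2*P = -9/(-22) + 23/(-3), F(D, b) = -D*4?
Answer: -66/262129 ≈ -0.00025178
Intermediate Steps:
F(D, b) = -4*D
P = 479/132 (P = -(-9/(-22) + 23/(-3))/2 = -(-9*(-1/22) + 23*(-1/3))/2 = -(9/22 - 23/3)/2 = -1/2*(-479/66) = 479/132 ≈ 3.6288)
k(h) = (16 + h)*(479/132 + h) (k(h) = (h - 4*(-4))*(h + 479/132) = (h + 16)*(479/132 + h) = (16 + h)*(479/132 + h))
1/(-4326 + k(R(-6, -5))) = 1/(-4326 + (1916/33 + 10**2 + (2591/132)*10)) = 1/(-4326 + (1916/33 + 100 + 12955/66)) = 1/(-4326 + 23387/66) = 1/(-262129/66) = -66/262129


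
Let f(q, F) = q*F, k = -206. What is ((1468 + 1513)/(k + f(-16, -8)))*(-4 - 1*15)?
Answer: 56639/78 ≈ 726.14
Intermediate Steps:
f(q, F) = F*q
((1468 + 1513)/(k + f(-16, -8)))*(-4 - 1*15) = ((1468 + 1513)/(-206 - 8*(-16)))*(-4 - 1*15) = (2981/(-206 + 128))*(-4 - 15) = (2981/(-78))*(-19) = (2981*(-1/78))*(-19) = -2981/78*(-19) = 56639/78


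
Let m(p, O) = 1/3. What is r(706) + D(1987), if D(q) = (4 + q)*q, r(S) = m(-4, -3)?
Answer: 11868352/3 ≈ 3.9561e+6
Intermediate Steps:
m(p, O) = ⅓
r(S) = ⅓
D(q) = q*(4 + q)
r(706) + D(1987) = ⅓ + 1987*(4 + 1987) = ⅓ + 1987*1991 = ⅓ + 3956117 = 11868352/3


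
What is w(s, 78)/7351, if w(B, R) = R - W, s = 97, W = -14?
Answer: 92/7351 ≈ 0.012515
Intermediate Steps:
w(B, R) = 14 + R (w(B, R) = R - 1*(-14) = R + 14 = 14 + R)
w(s, 78)/7351 = (14 + 78)/7351 = 92*(1/7351) = 92/7351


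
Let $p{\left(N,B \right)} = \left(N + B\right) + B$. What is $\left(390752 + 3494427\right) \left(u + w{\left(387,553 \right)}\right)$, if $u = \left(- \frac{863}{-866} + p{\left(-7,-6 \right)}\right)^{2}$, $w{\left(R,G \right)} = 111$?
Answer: $\frac{1267828694412063}{749956} \approx 1.6905 \cdot 10^{9}$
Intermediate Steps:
$p{\left(N,B \right)} = N + 2 B$ ($p{\left(N,B \right)} = \left(B + N\right) + B = N + 2 B$)
$u = \frac{243079281}{749956}$ ($u = \left(- \frac{863}{-866} + \left(-7 + 2 \left(-6\right)\right)\right)^{2} = \left(\left(-863\right) \left(- \frac{1}{866}\right) - 19\right)^{2} = \left(\frac{863}{866} - 19\right)^{2} = \left(- \frac{15591}{866}\right)^{2} = \frac{243079281}{749956} \approx 324.12$)
$\left(390752 + 3494427\right) \left(u + w{\left(387,553 \right)}\right) = \left(390752 + 3494427\right) \left(\frac{243079281}{749956} + 111\right) = 3885179 \cdot \frac{326324397}{749956} = \frac{1267828694412063}{749956}$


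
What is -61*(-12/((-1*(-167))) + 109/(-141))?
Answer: 1213595/23547 ≈ 51.539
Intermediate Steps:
-61*(-12/((-1*(-167))) + 109/(-141)) = -61*(-12/167 + 109*(-1/141)) = -61*(-12*1/167 - 109/141) = -61*(-12/167 - 109/141) = -61*(-19895/23547) = 1213595/23547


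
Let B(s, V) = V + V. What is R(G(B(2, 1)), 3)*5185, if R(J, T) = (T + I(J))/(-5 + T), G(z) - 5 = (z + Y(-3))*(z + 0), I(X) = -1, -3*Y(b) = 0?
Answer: -5185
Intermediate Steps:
Y(b) = 0 (Y(b) = -1/3*0 = 0)
B(s, V) = 2*V
G(z) = 5 + z**2 (G(z) = 5 + (z + 0)*(z + 0) = 5 + z*z = 5 + z**2)
R(J, T) = (-1 + T)/(-5 + T) (R(J, T) = (T - 1)/(-5 + T) = (-1 + T)/(-5 + T))
R(G(B(2, 1)), 3)*5185 = ((-1 + 3)/(-5 + 3))*5185 = (2/(-2))*5185 = -1/2*2*5185 = -1*5185 = -5185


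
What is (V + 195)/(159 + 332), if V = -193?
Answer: 2/491 ≈ 0.0040733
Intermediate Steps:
(V + 195)/(159 + 332) = (-193 + 195)/(159 + 332) = 2/491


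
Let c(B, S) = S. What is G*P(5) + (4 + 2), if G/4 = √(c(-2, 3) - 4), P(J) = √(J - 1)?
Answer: 6 + 8*I ≈ 6.0 + 8.0*I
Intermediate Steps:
P(J) = √(-1 + J)
G = 4*I (G = 4*√(3 - 4) = 4*√(-1) = 4*I ≈ 4.0*I)
G*P(5) + (4 + 2) = (4*I)*√(-1 + 5) + (4 + 2) = (4*I)*√4 + 6 = (4*I)*2 + 6 = 8*I + 6 = 6 + 8*I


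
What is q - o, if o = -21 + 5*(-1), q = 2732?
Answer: 2758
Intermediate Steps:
o = -26 (o = -21 - 5 = -26)
q - o = 2732 - 1*(-26) = 2732 + 26 = 2758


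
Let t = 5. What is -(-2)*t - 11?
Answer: -1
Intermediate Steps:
-(-2)*t - 11 = -(-2)*5 - 11 = -1*(-10) - 11 = 10 - 11 = -1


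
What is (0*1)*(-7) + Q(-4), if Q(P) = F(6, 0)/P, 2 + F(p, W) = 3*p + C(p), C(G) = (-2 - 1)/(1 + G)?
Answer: -109/28 ≈ -3.8929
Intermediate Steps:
C(G) = -3/(1 + G)
F(p, W) = -2 - 3/(1 + p) + 3*p (F(p, W) = -2 + (3*p - 3/(1 + p)) = -2 + (-3/(1 + p) + 3*p) = -2 - 3/(1 + p) + 3*p)
Q(P) = 109/(7*P) (Q(P) = ((-5 + 6 + 3*6²)/(1 + 6))/P = ((-5 + 6 + 3*36)/7)/P = ((-5 + 6 + 108)/7)/P = ((⅐)*109)/P = 109/(7*P))
(0*1)*(-7) + Q(-4) = (0*1)*(-7) + (109/7)/(-4) = 0*(-7) + (109/7)*(-¼) = 0 - 109/28 = -109/28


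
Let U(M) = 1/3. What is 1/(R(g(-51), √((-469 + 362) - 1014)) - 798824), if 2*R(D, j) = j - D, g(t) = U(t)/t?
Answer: -37399341879/29875491768050969 - 23409*I*√1121/29875491768050969 ≈ -1.2518e-6 - 2.6234e-11*I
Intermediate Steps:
U(M) = ⅓
g(t) = 1/(3*t)
R(D, j) = j/2 - D/2 (R(D, j) = (j - D)/2 = j/2 - D/2)
1/(R(g(-51), √((-469 + 362) - 1014)) - 798824) = 1/((√((-469 + 362) - 1014)/2 - 1/(6*(-51))) - 798824) = 1/((√(-107 - 1014)/2 - (-1)/(6*51)) - 798824) = 1/((√(-1121)/2 - ½*(-1/153)) - 798824) = 1/(((I*√1121)/2 + 1/306) - 798824) = 1/((I*√1121/2 + 1/306) - 798824) = 1/((1/306 + I*√1121/2) - 798824) = 1/(-244440143/306 + I*√1121/2)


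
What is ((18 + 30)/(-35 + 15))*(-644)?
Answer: 7728/5 ≈ 1545.6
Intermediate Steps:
((18 + 30)/(-35 + 15))*(-644) = (48/(-20))*(-644) = (48*(-1/20))*(-644) = -12/5*(-644) = 7728/5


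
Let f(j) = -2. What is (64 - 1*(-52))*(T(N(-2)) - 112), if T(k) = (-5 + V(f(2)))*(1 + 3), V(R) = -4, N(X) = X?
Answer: -17168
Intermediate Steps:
T(k) = -36 (T(k) = (-5 - 4)*(1 + 3) = -9*4 = -36)
(64 - 1*(-52))*(T(N(-2)) - 112) = (64 - 1*(-52))*(-36 - 112) = (64 + 52)*(-148) = 116*(-148) = -17168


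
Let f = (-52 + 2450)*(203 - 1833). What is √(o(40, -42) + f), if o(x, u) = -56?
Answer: 2*I*√977199 ≈ 1977.1*I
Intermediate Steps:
f = -3908740 (f = 2398*(-1630) = -3908740)
√(o(40, -42) + f) = √(-56 - 3908740) = √(-3908796) = 2*I*√977199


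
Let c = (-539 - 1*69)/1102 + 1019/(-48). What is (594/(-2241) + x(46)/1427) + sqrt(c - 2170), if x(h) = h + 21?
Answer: -25833/118441 + I*sqrt(265433433)/348 ≈ -0.21811 + 46.816*I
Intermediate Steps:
c = -30319/1392 (c = (-539 - 69)*(1/1102) + 1019*(-1/48) = -608*1/1102 - 1019/48 = -16/29 - 1019/48 = -30319/1392 ≈ -21.781)
x(h) = 21 + h
(594/(-2241) + x(46)/1427) + sqrt(c - 2170) = (594/(-2241) + (21 + 46)/1427) + sqrt(-30319/1392 - 2170) = (594*(-1/2241) + 67*(1/1427)) + sqrt(-3050959/1392) = (-22/83 + 67/1427) + I*sqrt(265433433)/348 = -25833/118441 + I*sqrt(265433433)/348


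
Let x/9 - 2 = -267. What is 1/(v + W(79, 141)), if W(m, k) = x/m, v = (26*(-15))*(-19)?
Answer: 79/583005 ≈ 0.00013550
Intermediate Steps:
x = -2385 (x = 18 + 9*(-267) = 18 - 2403 = -2385)
v = 7410 (v = -390*(-19) = 7410)
W(m, k) = -2385/m
1/(v + W(79, 141)) = 1/(7410 - 2385/79) = 1/(583005/79) = 79/583005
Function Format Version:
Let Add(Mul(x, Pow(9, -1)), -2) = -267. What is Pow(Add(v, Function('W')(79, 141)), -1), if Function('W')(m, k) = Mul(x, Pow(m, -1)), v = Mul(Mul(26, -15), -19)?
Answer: Rational(79, 583005) ≈ 0.00013550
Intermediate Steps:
x = -2385 (x = Add(18, Mul(9, -267)) = Add(18, -2403) = -2385)
v = 7410 (v = Mul(-390, -19) = 7410)
Function('W')(m, k) = Mul(-2385, Pow(m, -1))
Pow(Add(v, Function('W')(79, 141)), -1) = Pow(Add(7410, Mul(-2385, Pow(79, -1))), -1) = Pow(Add(7410, Mul(-2385, Rational(1, 79))), -1) = Pow(Add(7410, Rational(-2385, 79)), -1) = Pow(Rational(583005, 79), -1) = Rational(79, 583005)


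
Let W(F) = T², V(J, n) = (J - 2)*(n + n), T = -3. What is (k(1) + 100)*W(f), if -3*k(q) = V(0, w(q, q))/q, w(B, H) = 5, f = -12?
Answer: 960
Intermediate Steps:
V(J, n) = 2*n*(-2 + J) (V(J, n) = (-2 + J)*(2*n) = 2*n*(-2 + J))
W(F) = 9 (W(F) = (-3)² = 9)
k(q) = 20/(3*q) (k(q) = -2*5*(-2 + 0)/(3*q) = -2*5*(-2)/(3*q) = -(-20)/(3*q) = 20/(3*q))
(k(1) + 100)*W(f) = ((20/3)/1 + 100)*9 = ((20/3)*1 + 100)*9 = (20/3 + 100)*9 = (320/3)*9 = 960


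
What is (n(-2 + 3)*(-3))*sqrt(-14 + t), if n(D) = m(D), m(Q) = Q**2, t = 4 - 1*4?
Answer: -3*I*sqrt(14) ≈ -11.225*I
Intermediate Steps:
t = 0 (t = 4 - 4 = 0)
n(D) = D**2
(n(-2 + 3)*(-3))*sqrt(-14 + t) = ((-2 + 3)**2*(-3))*sqrt(-14 + 0) = (1**2*(-3))*sqrt(-14) = (1*(-3))*(I*sqrt(14)) = -3*I*sqrt(14)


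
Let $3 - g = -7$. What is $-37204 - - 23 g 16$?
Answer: $-33524$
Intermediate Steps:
$g = 10$ ($g = 3 - -7 = 3 + 7 = 10$)
$-37204 - - 23 g 16 = -37204 - \left(-23\right) 10 \cdot 16 = -37204 - \left(-230\right) 16 = -37204 - -3680 = -37204 + 3680 = -33524$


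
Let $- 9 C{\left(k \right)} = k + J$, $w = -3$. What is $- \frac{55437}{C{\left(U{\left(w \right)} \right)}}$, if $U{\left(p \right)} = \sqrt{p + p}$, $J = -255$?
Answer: $- \frac{42409305}{21677} - \frac{166311 i \sqrt{6}}{21677} \approx -1956.4 - 18.793 i$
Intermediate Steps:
$U{\left(p \right)} = \sqrt{2} \sqrt{p}$ ($U{\left(p \right)} = \sqrt{2 p} = \sqrt{2} \sqrt{p}$)
$C{\left(k \right)} = \frac{85}{3} - \frac{k}{9}$ ($C{\left(k \right)} = - \frac{k - 255}{9} = - \frac{-255 + k}{9} = \frac{85}{3} - \frac{k}{9}$)
$- \frac{55437}{C{\left(U{\left(w \right)} \right)}} = - \frac{55437}{\frac{85}{3} - \frac{\sqrt{2} \sqrt{-3}}{9}} = - \frac{55437}{\frac{85}{3} - \frac{\sqrt{2} i \sqrt{3}}{9}} = - \frac{55437}{\frac{85}{3} - \frac{i \sqrt{6}}{9}}$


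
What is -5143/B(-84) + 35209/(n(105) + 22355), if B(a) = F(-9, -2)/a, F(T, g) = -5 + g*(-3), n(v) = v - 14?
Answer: 9696976561/22446 ≈ 4.3201e+5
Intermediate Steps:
n(v) = -14 + v
F(T, g) = -5 - 3*g
B(a) = 1/a (B(a) = (-5 - 3*(-2))/a = (-5 + 6)/a = 1/a)
-5143/B(-84) + 35209/(n(105) + 22355) = -5143/(1/(-84)) + 35209/((-14 + 105) + 22355) = -5143/(-1/84) + 35209/(91 + 22355) = -5143*(-84) + 35209/22446 = 432012 + 35209*(1/22446) = 432012 + 35209/22446 = 9696976561/22446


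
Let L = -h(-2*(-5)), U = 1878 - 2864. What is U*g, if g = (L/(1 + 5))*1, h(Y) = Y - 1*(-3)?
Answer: 6409/3 ≈ 2136.3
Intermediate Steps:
h(Y) = 3 + Y (h(Y) = Y + 3 = 3 + Y)
U = -986
L = -13 (L = -(3 - 2*(-5)) = -(3 + 10) = -1*13 = -13)
g = -13/6 (g = (-13/(1 + 5))*1 = (-13/6)*1 = ((⅙)*(-13))*1 = -13/6*1 = -13/6 ≈ -2.1667)
U*g = -986*(-13/6) = 6409/3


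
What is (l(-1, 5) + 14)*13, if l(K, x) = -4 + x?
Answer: 195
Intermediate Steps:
(l(-1, 5) + 14)*13 = ((-4 + 5) + 14)*13 = (1 + 14)*13 = 15*13 = 195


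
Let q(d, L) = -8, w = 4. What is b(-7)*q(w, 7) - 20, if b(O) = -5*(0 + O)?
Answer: -300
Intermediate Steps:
b(O) = -5*O
b(-7)*q(w, 7) - 20 = -5*(-7)*(-8) - 20 = 35*(-8) - 20 = -280 - 20 = -300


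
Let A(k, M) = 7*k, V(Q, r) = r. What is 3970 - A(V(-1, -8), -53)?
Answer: 4026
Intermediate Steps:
3970 - A(V(-1, -8), -53) = 3970 - 7*(-8) = 3970 - 1*(-56) = 3970 + 56 = 4026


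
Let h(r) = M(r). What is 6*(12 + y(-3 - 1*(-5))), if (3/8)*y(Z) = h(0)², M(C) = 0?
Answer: 72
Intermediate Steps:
h(r) = 0
y(Z) = 0 (y(Z) = (8/3)*0² = (8/3)*0 = 0)
6*(12 + y(-3 - 1*(-5))) = 6*(12 + 0) = 6*12 = 72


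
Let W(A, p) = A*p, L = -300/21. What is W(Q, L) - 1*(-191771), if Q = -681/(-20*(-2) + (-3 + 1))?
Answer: 25539593/133 ≈ 1.9203e+5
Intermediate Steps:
L = -100/7 (L = -300*1/21 = -100/7 ≈ -14.286)
Q = -681/38 (Q = -681/(-4*(-10) - 2) = -681/(40 - 2) = -681/38 ≈ -17.921)
W(Q, L) - 1*(-191771) = -681/38*(-100/7) - 1*(-191771) = 34050/133 + 191771 = 25539593/133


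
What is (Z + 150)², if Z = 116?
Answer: 70756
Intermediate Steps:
(Z + 150)² = (116 + 150)² = 266² = 70756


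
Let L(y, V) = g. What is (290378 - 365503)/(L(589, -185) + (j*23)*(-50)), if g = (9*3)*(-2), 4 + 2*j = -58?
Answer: -75125/35596 ≈ -2.1105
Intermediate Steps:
j = -31 (j = -2 + (½)*(-58) = -2 - 29 = -31)
g = -54 (g = 27*(-2) = -54)
L(y, V) = -54
(290378 - 365503)/(L(589, -185) + (j*23)*(-50)) = (290378 - 365503)/(-54 - 31*23*(-50)) = -75125/(-54 - 713*(-50)) = -75125/(-54 + 35650) = -75125/35596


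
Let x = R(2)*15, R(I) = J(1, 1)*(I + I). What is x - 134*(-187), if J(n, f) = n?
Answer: 25118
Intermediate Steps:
R(I) = 2*I (R(I) = 1*(I + I) = 1*(2*I) = 2*I)
x = 60 (x = (2*2)*15 = 4*15 = 60)
x - 134*(-187) = 60 - 134*(-187) = 60 - 1*(-25058) = 60 + 25058 = 25118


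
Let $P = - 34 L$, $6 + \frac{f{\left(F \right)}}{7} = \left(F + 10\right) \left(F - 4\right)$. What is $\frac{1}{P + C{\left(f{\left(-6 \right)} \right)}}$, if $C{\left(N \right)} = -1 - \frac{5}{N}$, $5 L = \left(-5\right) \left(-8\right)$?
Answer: $- \frac{322}{87901} \approx -0.0036632$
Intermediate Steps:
$L = 8$ ($L = \frac{\left(-5\right) \left(-8\right)}{5} = \frac{1}{5} \cdot 40 = 8$)
$f{\left(F \right)} = -42 + 7 \left(-4 + F\right) \left(10 + F\right)$ ($f{\left(F \right)} = -42 + 7 \left(F + 10\right) \left(F - 4\right) = -42 + 7 \left(10 + F\right) \left(-4 + F\right) = -42 + 7 \left(-4 + F\right) \left(10 + F\right)$)
$P = -272$ ($P = \left(-34\right) 8 = -272$)
$\frac{1}{P + C{\left(f{\left(-6 \right)} \right)}} = \frac{1}{-272 + \frac{-5 - \left(-322 + 7 \left(-6\right)^{2} + 42 \left(-6\right)\right)}{-322 + 7 \left(-6\right)^{2} + 42 \left(-6\right)}} = \frac{1}{-272 + \frac{-5 - \left(-322 + 7 \cdot 36 - 252\right)}{-322 + 7 \cdot 36 - 252}} = \frac{1}{-272 + \frac{-5 - \left(-322 + 252 - 252\right)}{-322 + 252 - 252}} = \frac{1}{-272 + \frac{-5 - -322}{-322}} = \frac{1}{-272 - \frac{-5 + 322}{322}} = \frac{1}{-272 - \frac{317}{322}} = \frac{1}{- \frac{87901}{322}} = - \frac{322}{87901}$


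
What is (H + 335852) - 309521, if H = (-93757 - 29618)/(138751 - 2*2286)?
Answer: 3532943874/134179 ≈ 26330.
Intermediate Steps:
H = -123375/134179 (H = -123375/(138751 - 4572) = -123375/134179 ≈ -0.91948)
(H + 335852) - 309521 = (-123375/134179 + 335852) - 309521 = 45064162133/134179 - 309521 = 3532943874/134179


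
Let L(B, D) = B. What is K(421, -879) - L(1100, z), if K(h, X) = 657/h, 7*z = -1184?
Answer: -462443/421 ≈ -1098.4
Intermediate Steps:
z = -1184/7 (z = (1/7)*(-1184) = -1184/7 ≈ -169.14)
K(421, -879) - L(1100, z) = 657/421 - 1*1100 = 657*(1/421) - 1100 = 657/421 - 1100 = -462443/421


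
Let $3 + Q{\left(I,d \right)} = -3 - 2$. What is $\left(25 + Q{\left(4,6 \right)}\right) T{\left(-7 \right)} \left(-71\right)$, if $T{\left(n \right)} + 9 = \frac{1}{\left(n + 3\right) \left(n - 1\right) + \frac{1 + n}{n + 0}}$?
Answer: $\frac{2490041}{230} \approx 10826.0$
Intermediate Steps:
$Q{\left(I,d \right)} = -8$ ($Q{\left(I,d \right)} = -3 - 5 = -8$)
$T{\left(n \right)} = -9 + \frac{1}{\frac{1 + n}{n} + \left(-1 + n\right) \left(3 + n\right)}$ ($T{\left(n \right)} = -9 + \frac{1}{\left(n + 3\right) \left(n - 1\right) + \frac{1 + n}{n + 0}} = -9 + \frac{1}{\left(3 + n\right) \left(-1 + n\right) + \frac{1 + n}{n}} = -9 + \frac{1}{\left(-1 + n\right) \left(3 + n\right) + \frac{1 + n}{n}} = -9 + \frac{1}{\frac{1 + n}{n} + \left(-1 + n\right) \left(3 + n\right)}$)
$\left(25 + Q{\left(4,6 \right)}\right) T{\left(-7 \right)} \left(-71\right) = \left(25 - 8\right) \frac{-9 - 18 \left(-7\right)^{2} - 9 \left(-7\right)^{3} + 19 \left(-7\right)}{1 + \left(-7\right)^{3} - -14 + 2 \left(-7\right)^{2}} \left(-71\right) = 17 \frac{-9 - 882 - -3087 - 133}{1 - 343 + 14 + 2 \cdot 49} \left(-71\right) = 17 \frac{-9 - 882 + 3087 - 133}{1 - 343 + 14 + 98} \left(-71\right) = 17 \frac{1}{-230} \cdot 2063 \left(-71\right) = 17 \left(\left(- \frac{1}{230}\right) 2063\right) \left(-71\right) = 17 \left(- \frac{2063}{230}\right) \left(-71\right) = \left(- \frac{35071}{230}\right) \left(-71\right) = \frac{2490041}{230}$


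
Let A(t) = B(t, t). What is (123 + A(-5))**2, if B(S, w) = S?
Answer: 13924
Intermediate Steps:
A(t) = t
(123 + A(-5))**2 = (123 - 5)**2 = 118**2 = 13924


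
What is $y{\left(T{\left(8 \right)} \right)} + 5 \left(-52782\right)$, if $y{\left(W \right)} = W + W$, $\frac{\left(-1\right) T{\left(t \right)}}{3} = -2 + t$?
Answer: $-263946$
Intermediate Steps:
$T{\left(t \right)} = 6 - 3 t$ ($T{\left(t \right)} = - 3 \left(-2 + t\right) = 6 - 3 t$)
$y{\left(W \right)} = 2 W$
$y{\left(T{\left(8 \right)} \right)} + 5 \left(-52782\right) = 2 \left(6 - 24\right) + 5 \left(-52782\right) = 2 \left(6 - 24\right) - 263910 = 2 \left(-18\right) - 263910 = -36 - 263910 = -263946$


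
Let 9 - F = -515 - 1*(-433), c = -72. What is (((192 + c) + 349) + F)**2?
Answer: 313600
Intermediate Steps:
F = 91 (F = 9 - (-515 - 1*(-433)) = 9 - (-515 + 433) = 9 - 1*(-82) = 9 + 82 = 91)
(((192 + c) + 349) + F)**2 = (((192 - 72) + 349) + 91)**2 = ((120 + 349) + 91)**2 = (469 + 91)**2 = 560**2 = 313600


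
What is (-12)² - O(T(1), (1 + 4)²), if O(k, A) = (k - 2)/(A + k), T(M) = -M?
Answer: 1153/8 ≈ 144.13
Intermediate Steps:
O(k, A) = (-2 + k)/(A + k)
(-12)² - O(T(1), (1 + 4)²) = (-12)² - (-2 - 1*1)/((1 + 4)² - 1*1) = 144 - (-2 - 1)/(5² - 1) = 144 - (-3)/(25 - 1) = 144 - (-3)/24 = 144 - 1*(-⅛) = 144 + ⅛ = 1153/8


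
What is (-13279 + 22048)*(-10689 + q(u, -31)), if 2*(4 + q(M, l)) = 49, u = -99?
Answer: -187104153/2 ≈ -9.3552e+7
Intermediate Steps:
q(M, l) = 41/2 (q(M, l) = -4 + (½)*49 = -4 + 49/2 = 41/2)
(-13279 + 22048)*(-10689 + q(u, -31)) = (-13279 + 22048)*(-10689 + 41/2) = 8769*(-21337/2) = -187104153/2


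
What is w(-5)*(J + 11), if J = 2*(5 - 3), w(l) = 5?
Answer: 75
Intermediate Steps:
J = 4 (J = 2*2 = 4)
w(-5)*(J + 11) = 5*(4 + 11) = 5*15 = 75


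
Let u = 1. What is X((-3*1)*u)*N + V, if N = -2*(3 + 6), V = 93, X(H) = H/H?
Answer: 75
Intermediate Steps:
X(H) = 1
N = -18 (N = -2*9 = -18)
X((-3*1)*u)*N + V = 1*(-18) + 93 = -18 + 93 = 75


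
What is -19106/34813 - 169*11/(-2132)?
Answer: 1844875/5709332 ≈ 0.32313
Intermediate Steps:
-19106/34813 - 169*11/(-2132) = -19106*1/34813 - 1859*(-1/2132) = -19106/34813 + 143/164 = 1844875/5709332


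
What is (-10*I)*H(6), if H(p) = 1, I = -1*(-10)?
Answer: -100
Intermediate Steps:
I = 10
(-10*I)*H(6) = -10*10*1 = -100*1 = -100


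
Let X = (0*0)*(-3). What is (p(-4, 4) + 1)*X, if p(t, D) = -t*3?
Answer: 0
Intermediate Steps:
p(t, D) = -3*t
X = 0 (X = 0*(-3) = 0)
(p(-4, 4) + 1)*X = (-3*(-4) + 1)*0 = (12 + 1)*0 = 13*0 = 0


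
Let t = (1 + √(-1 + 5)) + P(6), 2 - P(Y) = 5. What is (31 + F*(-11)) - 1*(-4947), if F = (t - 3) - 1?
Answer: 5022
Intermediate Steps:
P(Y) = -3 (P(Y) = 2 - 1*5 = 2 - 5 = -3)
t = 0 (t = (1 + √(-1 + 5)) - 3 = (1 + √4) - 3 = (1 + 2) - 3 = 3 - 3 = 0)
F = -4 (F = (0 - 3) - 1 = -3 - 1 = -4)
(31 + F*(-11)) - 1*(-4947) = (31 - 4*(-11)) - 1*(-4947) = (31 + 44) + 4947 = 75 + 4947 = 5022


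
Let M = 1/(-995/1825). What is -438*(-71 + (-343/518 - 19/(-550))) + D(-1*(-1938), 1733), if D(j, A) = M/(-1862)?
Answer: 118282854313159/3770224150 ≈ 31373.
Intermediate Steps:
M = -365/199 (M = 1/(-995*1/1825) = 1/(-199/365) = -365/199 ≈ -1.8342)
D(j, A) = 365/370538 (D(j, A) = -365/199/(-1862) = -365/199*(-1/1862) = 365/370538)
-438*(-71 + (-343/518 - 19/(-550))) + D(-1*(-1938), 1733) = -438*(-71 + (-343/518 - 19/(-550))) + 365/370538 = -438*(-71 + (-343*1/518 - 19*(-1/550))) + 365/370538 = -438*(-71 + (-49/74 + 19/550)) + 365/370538 = -438*(-71 - 6386/10175) + 365/370538 = -438*(-728811/10175) + 365/370538 = 319219218/10175 + 365/370538 = 118282854313159/3770224150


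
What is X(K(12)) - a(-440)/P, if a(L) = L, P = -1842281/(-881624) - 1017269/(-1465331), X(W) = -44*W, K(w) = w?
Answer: -1330476088610416/3596400224867 ≈ -369.95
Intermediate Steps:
P = 3596400224867/1291870977544 (P = -1842281*(-1/881624) - 1017269*(-1/1465331) = 1842281/881624 + 1017269/1465331 = 3596400224867/1291870977544 ≈ 2.7839)
X(K(12)) - a(-440)/P = -44*12 - (-440)/3596400224867/1291870977544 = -528 - (-440)*1291870977544/3596400224867 = -528 - 1*(-568423230119360/3596400224867) = -528 + 568423230119360/3596400224867 = -1330476088610416/3596400224867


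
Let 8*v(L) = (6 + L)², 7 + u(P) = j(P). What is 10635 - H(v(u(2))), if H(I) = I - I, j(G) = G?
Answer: 10635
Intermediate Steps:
u(P) = -7 + P
v(L) = (6 + L)²/8
H(I) = 0
10635 - H(v(u(2))) = 10635 - 1*0 = 10635 + 0 = 10635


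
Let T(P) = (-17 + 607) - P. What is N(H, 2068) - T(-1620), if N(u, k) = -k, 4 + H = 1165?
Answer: -4278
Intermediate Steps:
H = 1161 (H = -4 + 1165 = 1161)
T(P) = 590 - P
N(H, 2068) - T(-1620) = -1*2068 - (590 - 1*(-1620)) = -2068 - (590 + 1620) = -2068 - 1*2210 = -2068 - 2210 = -4278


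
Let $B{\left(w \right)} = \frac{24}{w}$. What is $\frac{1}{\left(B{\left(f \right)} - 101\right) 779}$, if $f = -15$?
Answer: $- \frac{5}{399627} \approx -1.2512 \cdot 10^{-5}$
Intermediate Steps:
$\frac{1}{\left(B{\left(f \right)} - 101\right) 779} = \frac{1}{\left(\frac{24}{-15} - 101\right) 779} = \frac{1}{24 \left(- \frac{1}{15}\right) - 101} \cdot \frac{1}{779} = \frac{1}{- \frac{8}{5} - 101} \cdot \frac{1}{779} = \frac{1}{- \frac{513}{5}} \cdot \frac{1}{779} = \left(- \frac{5}{513}\right) \frac{1}{779} = - \frac{5}{399627}$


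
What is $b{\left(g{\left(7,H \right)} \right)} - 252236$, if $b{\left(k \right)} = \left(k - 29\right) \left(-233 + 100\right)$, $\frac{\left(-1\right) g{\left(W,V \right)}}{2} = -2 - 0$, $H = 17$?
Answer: $-248911$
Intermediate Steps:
$g{\left(W,V \right)} = 4$ ($g{\left(W,V \right)} = - 2 \left(-2 - 0\right) = - 2 \left(-2 + 0\right) = \left(-2\right) \left(-2\right) = 4$)
$b{\left(k \right)} = 3857 - 133 k$ ($b{\left(k \right)} = \left(-29 + k\right) \left(-133\right) = 3857 - 133 k$)
$b{\left(g{\left(7,H \right)} \right)} - 252236 = \left(3857 - 532\right) - 252236 = 3325 - 252236 = -248911$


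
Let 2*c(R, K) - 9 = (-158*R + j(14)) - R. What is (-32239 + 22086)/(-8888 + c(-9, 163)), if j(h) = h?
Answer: 10153/8161 ≈ 1.2441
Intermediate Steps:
c(R, K) = 23/2 - 159*R/2 (c(R, K) = 9/2 + ((-158*R + 14) - R)/2 = 9/2 + ((14 - 158*R) - R)/2 = 9/2 + (14 - 159*R)/2 = 9/2 + (7 - 159*R/2) = 23/2 - 159*R/2)
(-32239 + 22086)/(-8888 + c(-9, 163)) = (-32239 + 22086)/(-8888 + (23/2 - 159/2*(-9))) = -10153/(-8888 + (23/2 + 1431/2)) = -10153/(-8888 + 727) = -10153/(-8161) = -10153*(-1/8161) = 10153/8161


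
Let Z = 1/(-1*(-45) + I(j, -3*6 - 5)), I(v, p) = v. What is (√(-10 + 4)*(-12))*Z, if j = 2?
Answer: -12*I*√6/47 ≈ -0.6254*I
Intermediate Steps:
Z = 1/47 (Z = 1/(-1*(-45) + 2) = 1/(45 + 2) = 1/47 ≈ 0.021277)
(√(-10 + 4)*(-12))*Z = (√(-10 + 4)*(-12))*(1/47) = (√(-6)*(-12))*(1/47) = ((I*√6)*(-12))*(1/47) = -12*I*√6*(1/47) = -12*I*√6/47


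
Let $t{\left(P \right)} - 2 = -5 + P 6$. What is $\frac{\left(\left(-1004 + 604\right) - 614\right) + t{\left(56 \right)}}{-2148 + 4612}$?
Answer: $- \frac{681}{2464} \approx -0.27638$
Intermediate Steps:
$t{\left(P \right)} = -3 + 6 P$ ($t{\left(P \right)} = 2 + \left(-5 + P 6\right) = 2 + \left(-5 + 6 P\right) = -3 + 6 P$)
$\frac{\left(\left(-1004 + 604\right) - 614\right) + t{\left(56 \right)}}{-2148 + 4612} = \frac{\left(\left(-1004 + 604\right) - 614\right) + \left(-3 + 6 \cdot 56\right)}{-2148 + 4612} = \frac{\left(-400 - 614\right) + \left(-3 + 336\right)}{2464} = \left(-1014 + 333\right) \frac{1}{2464} = \left(-681\right) \frac{1}{2464} = - \frac{681}{2464}$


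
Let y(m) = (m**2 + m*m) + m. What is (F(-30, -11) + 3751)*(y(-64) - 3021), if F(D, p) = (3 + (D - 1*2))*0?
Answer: 19156357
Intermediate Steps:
y(m) = m + 2*m**2 (y(m) = (m**2 + m**2) + m = 2*m**2 + m = m + 2*m**2)
F(D, p) = 0 (F(D, p) = (3 + (D - 2))*0 = (3 + (-2 + D))*0 = (1 + D)*0 = 0)
(F(-30, -11) + 3751)*(y(-64) - 3021) = (0 + 3751)*(-64*(1 + 2*(-64)) - 3021) = 3751*(-64*(1 - 128) - 3021) = 3751*(-64*(-127) - 3021) = 3751*(8128 - 3021) = 3751*5107 = 19156357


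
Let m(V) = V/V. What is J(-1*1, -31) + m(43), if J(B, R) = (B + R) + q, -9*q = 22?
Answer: -301/9 ≈ -33.444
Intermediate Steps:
q = -22/9 (q = -⅑*22 = -22/9 ≈ -2.4444)
m(V) = 1
J(B, R) = -22/9 + B + R (J(B, R) = (B + R) - 22/9 = -22/9 + B + R)
J(-1*1, -31) + m(43) = (-22/9 - 1*1 - 31) + 1 = (-22/9 - 1 - 31) + 1 = -310/9 + 1 = -301/9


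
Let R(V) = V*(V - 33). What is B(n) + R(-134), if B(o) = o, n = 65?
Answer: 22443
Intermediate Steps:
R(V) = V*(-33 + V)
B(n) + R(-134) = 65 - 134*(-33 - 134) = 65 - 134*(-167) = 65 + 22378 = 22443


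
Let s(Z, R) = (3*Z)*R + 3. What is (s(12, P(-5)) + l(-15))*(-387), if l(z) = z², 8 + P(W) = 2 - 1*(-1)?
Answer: -18576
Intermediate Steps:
P(W) = -5 (P(W) = -8 + (2 - 1*(-1)) = -8 + (2 + 1) = -8 + 3 = -5)
s(Z, R) = 3 + 3*R*Z (s(Z, R) = 3*R*Z + 3 = 3 + 3*R*Z)
(s(12, P(-5)) + l(-15))*(-387) = ((3 + 3*(-5)*12) + (-15)²)*(-387) = ((3 - 180) + 225)*(-387) = (-177 + 225)*(-387) = 48*(-387) = -18576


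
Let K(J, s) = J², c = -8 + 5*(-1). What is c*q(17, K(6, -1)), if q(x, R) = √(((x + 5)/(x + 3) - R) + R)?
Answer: -13*√110/10 ≈ -13.635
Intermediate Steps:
c = -13 (c = -8 - 5 = -13)
q(x, R) = √((5 + x)/(3 + x)) (q(x, R) = √(((5 + x)/(3 + x) - R) + R) = √((-R + (5 + x)/(3 + x)) + R) = √((5 + x)/(3 + x)))
c*q(17, K(6, -1)) = -13*√(5 + 17)/√(3 + 17) = -13*√110/10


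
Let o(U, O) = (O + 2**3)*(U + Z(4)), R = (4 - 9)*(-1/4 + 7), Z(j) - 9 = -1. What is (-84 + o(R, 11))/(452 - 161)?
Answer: -2293/1164 ≈ -1.9699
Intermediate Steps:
Z(j) = 8 (Z(j) = 9 - 1 = 8)
R = -135/4 (R = -5*(-1*1/4 + 7) = -5*(-1/4 + 7) = -5*27/4 = -135/4 ≈ -33.750)
o(U, O) = (8 + O)*(8 + U) (o(U, O) = (O + 2**3)*(U + 8) = (O + 8)*(8 + U) = (8 + O)*(8 + U))
(-84 + o(R, 11))/(452 - 161) = (-84 + (64 + 8*11 + 8*(-135/4) + 11*(-135/4)))/(452 - 161) = (-84 + (64 + 88 - 270 - 1485/4))/291 = (-84 - 1957/4)*(1/291) = -2293/4*1/291 = -2293/1164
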